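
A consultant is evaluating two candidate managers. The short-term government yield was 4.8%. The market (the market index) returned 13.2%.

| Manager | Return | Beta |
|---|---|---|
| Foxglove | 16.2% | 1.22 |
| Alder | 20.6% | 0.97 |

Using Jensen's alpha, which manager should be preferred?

Foxglove: α = 16.2% − [4.8% + 1.22 × (13.2% − 4.8%)] = 1.152
Alder: α = 20.6% − [4.8% + 0.97 × (13.2% − 4.8%)] = 7.652
Highest: Alder (7.652).

Alder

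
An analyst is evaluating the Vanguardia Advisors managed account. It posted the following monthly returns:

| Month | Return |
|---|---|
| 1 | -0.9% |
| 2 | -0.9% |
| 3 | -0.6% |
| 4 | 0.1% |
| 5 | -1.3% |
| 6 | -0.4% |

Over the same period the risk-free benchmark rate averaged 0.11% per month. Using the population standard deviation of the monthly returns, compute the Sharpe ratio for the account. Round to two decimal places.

-1.76

r̄ = (-0.9 − 0.9 − 0.6 + 0.1 − 1.3 − 0.4) / 6 = -0.6667%
Σ(r − r̄)² = (-0.9 − (-0.6667))² + (-0.9 − (-0.6667))² + (-0.6 − (-0.6667))² + … = 1.1733
population σ = √(1.1733 / 6) = √0.1956 = 0.4423%
Sharpe = (r̄ − rf) / σ = (-0.6667 − 0.11) / 0.4423 = -0.7767 / 0.4423 = -1.7560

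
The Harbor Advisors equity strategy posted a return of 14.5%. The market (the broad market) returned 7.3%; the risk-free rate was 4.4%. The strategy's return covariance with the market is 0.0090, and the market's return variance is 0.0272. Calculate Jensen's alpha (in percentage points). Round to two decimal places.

β = Cov / Var = 0.0090 / 0.0272 = 0.3309
E[R] = Rf + β(Rm − Rf) = 4.4% + 0.3309 × (7.3% − 4.4%) = 5.3596%
α = Rp − E[R] = 14.5% − 5.3596% = 9.1404

9.14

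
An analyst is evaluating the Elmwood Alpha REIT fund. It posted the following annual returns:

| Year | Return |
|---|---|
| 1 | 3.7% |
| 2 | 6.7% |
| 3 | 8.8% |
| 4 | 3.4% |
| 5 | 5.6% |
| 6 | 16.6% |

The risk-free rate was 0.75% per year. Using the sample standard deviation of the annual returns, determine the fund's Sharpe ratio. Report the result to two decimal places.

Mean return r̄ = 44.80 / 6 = 7.4667%
Σ(r − r̄)² = (3.7 − 7.4667)² + (6.7 − 7.4667)² + (8.8 − 7.4667)² + … = 119.9933
sample σ = √(119.9933 / 5) = √23.9987 = 4.8988%
Sharpe = (r̄ − rf) / σ = (7.4667 − 0.75) / 4.8988 = 6.7167 / 4.8988 = 1.3711

1.37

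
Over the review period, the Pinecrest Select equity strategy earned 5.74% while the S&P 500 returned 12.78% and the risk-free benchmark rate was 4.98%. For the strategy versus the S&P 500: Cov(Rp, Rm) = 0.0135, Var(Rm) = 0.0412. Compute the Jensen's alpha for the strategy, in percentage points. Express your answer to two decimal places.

β = Cov / Var = 0.0135 / 0.0412 = 0.3277
E[R] = Rf + β(Rm − Rf) = 4.98% + 0.3277 × (12.78% − 4.98%) = 7.5361%
α = Rp − E[R] = 5.74% − 7.5361% = -1.7961

-1.80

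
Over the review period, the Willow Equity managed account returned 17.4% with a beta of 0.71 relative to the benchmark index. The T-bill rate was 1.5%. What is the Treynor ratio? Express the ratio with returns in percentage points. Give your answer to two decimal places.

Treynor = (Rp − Rf) / β = (17.4% − 1.5%) / 0.71 = 15.90 / 0.71 = 22.3944

22.39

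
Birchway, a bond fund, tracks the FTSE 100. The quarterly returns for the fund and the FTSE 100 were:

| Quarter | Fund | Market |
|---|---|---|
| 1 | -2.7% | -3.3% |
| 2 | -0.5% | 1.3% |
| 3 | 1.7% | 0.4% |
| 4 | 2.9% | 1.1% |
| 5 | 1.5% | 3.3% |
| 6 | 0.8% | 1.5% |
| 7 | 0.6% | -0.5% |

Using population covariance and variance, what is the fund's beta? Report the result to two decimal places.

r̄p = 0.6143%,  r̄m = 0.5429%
Cov = Σ(rp − r̄p)(rm − r̄m) / 7 = 2.2351
Var(rm) = Σ(rm − r̄m)² / 7 = 3.6110
β = Cov / Var = 2.2351 / 3.6110 = 0.6190

0.62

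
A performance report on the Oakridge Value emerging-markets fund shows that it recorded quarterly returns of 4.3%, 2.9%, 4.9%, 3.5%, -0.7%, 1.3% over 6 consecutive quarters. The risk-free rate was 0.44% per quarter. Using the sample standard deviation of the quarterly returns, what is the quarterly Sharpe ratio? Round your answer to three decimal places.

1.087

r̄ = (4.3 + 2.9 + 4.9 + 3.5 − 0.7 + 1.3) / 6 = 2.7000%
Σ(r − r̄)² = (4.3 − 2.7000)² + (2.9 − 2.7000)² + … = 21.6000
σ = √[21.6000 / 5] = 2.0785%
Sharpe = (r̄ − rf) / σ = (2.7000 − 0.44) / 2.0785 = 2.2600 / 2.0785 = 1.0873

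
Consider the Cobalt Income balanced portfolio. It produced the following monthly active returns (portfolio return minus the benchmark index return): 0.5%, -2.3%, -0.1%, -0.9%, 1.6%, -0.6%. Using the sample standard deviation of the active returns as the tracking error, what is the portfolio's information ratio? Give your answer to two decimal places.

r̄ = (0.5 − 2.3 − 0.1 − 0.9 + 1.6 − 0.6) / 6 = -0.3000%
Σ(r − r̄)² = (0.5 − (-0.3000))² + (-2.3 − (-0.3000))² + (-0.1 − (-0.3000))² + … = 8.7400
sample σ = √(8.7400 / 5) = √1.7480 = 1.3221%
IR = r̄ / tracking error = -0.3000 / 1.3221 = -0.2269

-0.23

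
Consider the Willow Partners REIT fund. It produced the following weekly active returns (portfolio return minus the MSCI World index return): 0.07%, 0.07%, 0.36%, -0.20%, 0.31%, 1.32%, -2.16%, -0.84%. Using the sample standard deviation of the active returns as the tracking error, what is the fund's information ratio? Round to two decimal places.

-0.13

μ = (0.07 + 0.07 + 0.36 − 0.2 + 0.31 + 1.32 − 2.16 − 0.84) / 8 = -1.070 / 8 = -0.1338%
Sample std dev = √[7.2460 / 7] = 1.0174%
IR = μ / tracking error = -0.1338 / 1.0174 = -0.1315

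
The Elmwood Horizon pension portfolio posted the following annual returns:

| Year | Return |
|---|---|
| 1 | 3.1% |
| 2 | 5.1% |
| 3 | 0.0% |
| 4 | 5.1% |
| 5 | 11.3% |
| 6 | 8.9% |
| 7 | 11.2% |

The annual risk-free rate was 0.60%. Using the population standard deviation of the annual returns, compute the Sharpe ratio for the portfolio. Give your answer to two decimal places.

r̄ = (3.1 + 5.1 + 0 + 5.1 + 11.3 + 8.9 + 11.2) / 7 = 44.70 / 7 = 6.3857%
Population σ = √[Σ(r − r̄)² / 7] = √[108.5286 / 7] = √15.5041 = 3.9375%
Sharpe = (r̄ − rf) / σ = (6.3857 − 0.6) / 3.9375 = 5.7857 / 3.9375 = 1.4694

1.47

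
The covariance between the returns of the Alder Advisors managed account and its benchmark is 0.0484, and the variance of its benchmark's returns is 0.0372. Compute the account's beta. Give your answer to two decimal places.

1.30

β = Cov(Rp, Rm) / Var(Rm) = 0.0484 / 0.0372 = 1.3011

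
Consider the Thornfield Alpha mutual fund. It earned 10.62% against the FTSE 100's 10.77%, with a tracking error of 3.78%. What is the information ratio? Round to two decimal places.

IR = (Rp − Rb) / TE = (10.62% − 10.77%) / 3.78% = -0.15% / 3.78% = -0.0397

-0.04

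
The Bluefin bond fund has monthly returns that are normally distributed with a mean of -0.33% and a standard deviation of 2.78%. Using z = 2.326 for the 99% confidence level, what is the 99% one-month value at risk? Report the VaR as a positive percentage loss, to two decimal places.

VaR (as % loss) = −(μ − z·σ) = −(-0.33% − 2.326 × 2.78%) = −(-6.79628%) = 6.79628%

6.80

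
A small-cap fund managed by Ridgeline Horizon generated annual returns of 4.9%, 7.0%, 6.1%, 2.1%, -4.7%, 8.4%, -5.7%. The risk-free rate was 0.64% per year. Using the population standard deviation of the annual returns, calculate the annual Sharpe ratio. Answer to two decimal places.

0.37

μ = (4.9 + 7 + 6.1 + 2.1 − 4.7 + 8.4 − 5.7) / 7 = 2.5857%
Population σ = √[Σ(r − μ)² / 7] = √[192.9686 / 7] = √27.5669 = 5.2504%
Sharpe = (μ − rf) / σ = (2.5857 − 0.64) / 5.2504 = 1.9457 / 5.2504 = 0.3706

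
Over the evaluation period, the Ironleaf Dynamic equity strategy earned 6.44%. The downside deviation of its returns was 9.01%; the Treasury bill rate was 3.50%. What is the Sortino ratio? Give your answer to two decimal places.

Sortino = (Rp − Rf) / σd = (6.44% − 3.50%) / 9.01% = 2.94% / 9.01% = 0.3263

0.33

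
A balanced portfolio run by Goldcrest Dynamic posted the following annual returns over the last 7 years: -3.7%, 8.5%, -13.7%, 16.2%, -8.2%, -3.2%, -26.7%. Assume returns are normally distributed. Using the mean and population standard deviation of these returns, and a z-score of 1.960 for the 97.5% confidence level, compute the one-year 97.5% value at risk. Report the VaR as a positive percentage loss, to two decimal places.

Mean return r̄ = -30.80 / 7 = -4.4000%
Σ(r − r̄)² = (-3.7 − (-4.4000))² + (8.5 − (-4.4000))² + (-13.7 − (-4.4000))² + … = 1190.9200
population σ = √(1190.9200 / 7) = √170.1314 = 13.0434%
VaR = −(r̄ − z·σ) = −(-4.4000 − 1.960 × 13.0434) = −(-29.9651) = 29.9651%

29.97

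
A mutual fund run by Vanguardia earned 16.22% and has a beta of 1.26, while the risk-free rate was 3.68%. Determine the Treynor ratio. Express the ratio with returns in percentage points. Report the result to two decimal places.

9.95

Treynor = (Rp − Rf) / β = (16.22% − 3.68%) / 1.26 = 12.54 / 1.26 = 9.9524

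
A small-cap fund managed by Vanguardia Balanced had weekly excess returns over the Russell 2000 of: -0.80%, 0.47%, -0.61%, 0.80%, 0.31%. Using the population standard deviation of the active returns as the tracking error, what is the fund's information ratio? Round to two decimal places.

0.05

r̄ = (-0.8 + 0.47 − 0.61 + 0.8 + 0.31) / 5 = 0.0340%
Population σ = √[Σ(r − r̄)² / 5] = √[1.9633 / 5] = √0.3927 = 0.6267%
IR = r̄ / tracking error = 0.0340 / 0.6267 = 0.0543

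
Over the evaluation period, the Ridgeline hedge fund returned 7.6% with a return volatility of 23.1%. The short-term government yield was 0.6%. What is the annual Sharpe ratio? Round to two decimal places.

Sharpe = (Rp − Rf) / σp = (7.6% − 0.6%) / 23.1% = 7.00% / 23.1% = 0.3030

0.30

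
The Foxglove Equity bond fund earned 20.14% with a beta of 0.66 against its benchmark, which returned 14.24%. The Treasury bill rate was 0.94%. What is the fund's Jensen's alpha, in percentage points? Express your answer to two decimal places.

CAPM expected return = Rf + β(Rm − Rf) = 0.94% + 0.66 × (14.24% − 0.94%) = 0.94 + 0.66 × 13.30 = 9.7180%
Jensen's α = Rp − E[R] = 20.14% − 9.7180% = 10.4220

10.42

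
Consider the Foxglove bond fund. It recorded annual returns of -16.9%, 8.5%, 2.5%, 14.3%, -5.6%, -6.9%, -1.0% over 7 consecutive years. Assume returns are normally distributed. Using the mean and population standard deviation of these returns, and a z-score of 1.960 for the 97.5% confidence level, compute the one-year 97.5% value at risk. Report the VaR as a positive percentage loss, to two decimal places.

r̄ = (-16.9 + 8.5 + 2.5 + 14.3 − 5.6 − 6.9 − 1) / 7 = -5.10 / 7 = -0.7286%
Population std dev = √[644.8543 / 7] = 9.5980%
VaR = −(r̄ − z·σ) = −(-0.7286 − 1.960 × 9.5980) = −(-19.5407) = 19.5407%

19.54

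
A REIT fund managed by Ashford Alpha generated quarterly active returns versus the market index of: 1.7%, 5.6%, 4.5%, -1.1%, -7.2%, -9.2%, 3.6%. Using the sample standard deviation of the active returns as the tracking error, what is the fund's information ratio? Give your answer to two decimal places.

r̄ = (1.7 + 5.6 + 4.5 − 1.1 − 7.2 − 9.2 + 3.6) / 7 = -2.10 / 7 = -0.3000%
Sample std dev = √[204.5200 / 6] = 5.8384%
IR = r̄ / tracking error = -0.3000 / 5.8384 = -0.0514

-0.05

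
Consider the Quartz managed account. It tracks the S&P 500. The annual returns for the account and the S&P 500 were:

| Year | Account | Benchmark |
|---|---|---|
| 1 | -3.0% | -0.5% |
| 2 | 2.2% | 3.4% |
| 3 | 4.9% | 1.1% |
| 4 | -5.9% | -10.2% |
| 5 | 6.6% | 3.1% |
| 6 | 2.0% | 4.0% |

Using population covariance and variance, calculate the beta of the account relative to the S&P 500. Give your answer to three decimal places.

0.716

r̄p = 1.1333%,  r̄m = 0.1500%
Cov = Σ(rp − r̄p)(rm − r̄m) / 6 = 16.9983
Var(rm) = Σ(rm − r̄m)² / 6 = 23.7558
β = Cov / Var = 16.9983 / 23.7558 = 0.7155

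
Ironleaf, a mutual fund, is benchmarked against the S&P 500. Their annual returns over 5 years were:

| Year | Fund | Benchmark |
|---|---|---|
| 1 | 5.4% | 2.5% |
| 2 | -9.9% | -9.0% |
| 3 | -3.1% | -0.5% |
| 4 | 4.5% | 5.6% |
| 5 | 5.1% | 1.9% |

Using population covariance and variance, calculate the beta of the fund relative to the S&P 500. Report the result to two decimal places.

r̄p = 0.4000%,  r̄m = 0.1000%
Cov = Σ(rp − r̄p)(rm − r̄m) / 5 = 27.7680
Var(rm) = Σ(rm − r̄m)² / 5 = 24.4840
β = Cov / Var = 27.7680 / 24.4840 = 1.1341

1.13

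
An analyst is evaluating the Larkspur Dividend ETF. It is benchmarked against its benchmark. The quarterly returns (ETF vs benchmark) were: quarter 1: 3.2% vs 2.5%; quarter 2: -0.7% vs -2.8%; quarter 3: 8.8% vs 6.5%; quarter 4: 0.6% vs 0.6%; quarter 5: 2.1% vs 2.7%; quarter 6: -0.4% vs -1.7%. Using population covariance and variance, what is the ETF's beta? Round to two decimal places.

r̄p = 2.2667%,  r̄m = 1.3000%
Cov = Σ(rp − r̄p)(rm − r̄m) / 6 = 9.3650
Var(rm) = Σ(rm − r̄m)² / 6 = 9.4567
β = Cov / Var = 9.3650 / 9.4567 = 0.9903

0.99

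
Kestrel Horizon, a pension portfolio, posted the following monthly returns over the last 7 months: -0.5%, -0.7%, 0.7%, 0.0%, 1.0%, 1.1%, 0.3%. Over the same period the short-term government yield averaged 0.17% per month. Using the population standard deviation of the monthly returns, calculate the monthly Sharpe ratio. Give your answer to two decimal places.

Mean return μ = 1.90 / 7 = 0.2714%
Σ(r − μ)² = 3.0143; population σ = √(3.0143/7) = 0.6562%
Sharpe = (μ − rf) / σ = (0.2714 − 0.17) / 0.6562 = 0.1014 / 0.6562 = 0.1545

0.15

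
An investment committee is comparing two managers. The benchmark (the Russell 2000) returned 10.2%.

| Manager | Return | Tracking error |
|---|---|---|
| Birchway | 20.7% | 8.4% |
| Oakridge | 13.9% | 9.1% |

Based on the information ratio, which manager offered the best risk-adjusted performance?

Birchway

Birchway: IR = (20.7% − 10.2%) / 8.4% = 1.250
Oakridge: IR = (13.9% − 10.2%) / 9.1% = 0.407
Highest: Birchway (1.250).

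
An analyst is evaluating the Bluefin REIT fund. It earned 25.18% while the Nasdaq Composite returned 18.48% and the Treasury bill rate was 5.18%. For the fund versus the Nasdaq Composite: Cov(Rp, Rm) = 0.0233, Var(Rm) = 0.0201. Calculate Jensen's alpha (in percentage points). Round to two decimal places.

4.58

β = Cov / Var = 0.0233 / 0.0201 = 1.1592
E[R] = Rf + β(Rm − Rf) = 5.18% + 1.1592 × (18.48% − 5.18%) = 20.5974%
α = Rp − E[R] = 25.18% − 20.5974% = 4.5826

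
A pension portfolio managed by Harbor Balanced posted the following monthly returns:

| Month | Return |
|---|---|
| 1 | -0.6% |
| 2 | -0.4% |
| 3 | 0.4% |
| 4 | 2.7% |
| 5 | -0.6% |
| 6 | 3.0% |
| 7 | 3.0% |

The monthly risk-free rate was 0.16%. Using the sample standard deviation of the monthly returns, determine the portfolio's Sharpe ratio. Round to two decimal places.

r̄ = (-0.6 − 0.4 + 0.4 + 2.7 − 0.6 + 3 + 3) / 7 = 7.50 / 7 = 1.0714%
Sample std dev = √[18.2943 / 6] = 1.7462%
Sharpe = (r̄ − rf) / σ = (1.0714 − 0.16) / 1.7462 = 0.9114 / 1.7462 = 0.5219

0.52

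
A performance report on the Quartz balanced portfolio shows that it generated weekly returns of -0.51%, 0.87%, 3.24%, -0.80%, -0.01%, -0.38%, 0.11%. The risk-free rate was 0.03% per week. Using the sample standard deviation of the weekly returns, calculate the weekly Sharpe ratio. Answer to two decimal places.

μ = (-0.51 + 0.87 + 3.24 − 0.8 − 0.01 − 0.38 + 0.11) / 7 = 0.3600%
Σ(r − μ)² = (-0.51 − 0.3600)² + (0.87 − 0.3600)² + (3.24 − 0.3600)² + … = 11.4040
σ = √[11.4040 / 6] = 1.3786%
Sharpe = (μ − rf) / σ = (0.3600 − 0.03) / 1.3786 = 0.3300 / 1.3786 = 0.2394

0.24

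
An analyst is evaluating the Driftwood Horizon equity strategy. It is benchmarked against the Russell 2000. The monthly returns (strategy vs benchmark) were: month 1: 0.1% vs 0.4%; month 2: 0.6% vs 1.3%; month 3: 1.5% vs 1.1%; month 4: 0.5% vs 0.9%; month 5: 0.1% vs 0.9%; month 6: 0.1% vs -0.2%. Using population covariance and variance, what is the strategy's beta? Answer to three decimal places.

r̄p = 0.4833%,  r̄m = 0.7333%
Cov = Σ(rp − r̄p)(rm − r̄m) / 6 = 0.1439
Var(rm) = Σ(rm − r̄m)² / 6 = 0.2489
β = Cov / Var = 0.1439 / 0.2489 = 0.5781

0.578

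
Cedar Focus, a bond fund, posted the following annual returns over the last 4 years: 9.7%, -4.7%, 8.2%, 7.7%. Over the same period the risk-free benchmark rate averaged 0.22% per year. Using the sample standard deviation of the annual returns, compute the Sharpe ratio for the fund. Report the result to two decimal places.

r̄ = (9.7 − 4.7 + 8.2 + 7.7) / 4 = 20.90 / 4 = 5.2250%
Σ(r − r̄)² = 133.5075; sample σ = √(133.5075/3) = 6.6710%
Sharpe = (r̄ − rf) / σ = (5.2250 − 0.22) / 6.6710 = 5.0050 / 6.6710 = 0.7503

0.75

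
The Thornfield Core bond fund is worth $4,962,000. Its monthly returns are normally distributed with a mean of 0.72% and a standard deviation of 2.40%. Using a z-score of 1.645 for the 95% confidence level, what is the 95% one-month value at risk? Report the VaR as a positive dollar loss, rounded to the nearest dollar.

$160,173

Return at the 95% tail: μ − z·σ = 0.72% − 1.645 × 2.40% = 0.72 − 3.9480 = -3.2280%
VaR = −(-3.2280%) × $4,962,000 = 3.2280% × $4,962,000 = $160,173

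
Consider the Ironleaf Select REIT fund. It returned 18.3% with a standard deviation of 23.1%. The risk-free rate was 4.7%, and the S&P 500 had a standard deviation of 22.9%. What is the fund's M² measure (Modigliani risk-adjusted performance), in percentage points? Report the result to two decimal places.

Sharpe = (Rp − Rf) / σp = (18.3% − 4.7%) / 23.1% = 0.5887
M² = Rf + Sharpe × σm = 4.7% + 0.5887 × 22.9% = 18.1812%

18.18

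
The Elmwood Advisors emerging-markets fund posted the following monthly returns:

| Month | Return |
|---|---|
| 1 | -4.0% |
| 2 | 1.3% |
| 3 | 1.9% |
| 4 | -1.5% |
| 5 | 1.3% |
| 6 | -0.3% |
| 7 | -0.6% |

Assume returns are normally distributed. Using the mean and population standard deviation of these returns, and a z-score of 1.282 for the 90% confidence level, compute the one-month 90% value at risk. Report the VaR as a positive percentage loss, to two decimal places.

2.70

r̄ = (-4 + 1.3 + 1.9 − 1.5 + 1.3 − 0.3 − 0.6) / 7 = -0.2714%
Σ(r − r̄)² = 25.1743; population σ = √(25.1743/7) = 1.8964%
VaR = −(r̄ − z·σ) = −(-0.2714 − 1.282 × 1.8964) = −(-2.7026) = 2.7026%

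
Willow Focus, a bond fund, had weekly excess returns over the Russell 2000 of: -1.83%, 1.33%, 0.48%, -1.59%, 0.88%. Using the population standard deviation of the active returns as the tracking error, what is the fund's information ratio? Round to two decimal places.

-0.11

Mean return μ = -0.730 / 5 = -0.1460%
Σ(r − μ)² = 8.5441; population σ = √(8.5441/5) = 1.3072%
IR = μ / tracking error = -0.1460 / 1.3072 = -0.1117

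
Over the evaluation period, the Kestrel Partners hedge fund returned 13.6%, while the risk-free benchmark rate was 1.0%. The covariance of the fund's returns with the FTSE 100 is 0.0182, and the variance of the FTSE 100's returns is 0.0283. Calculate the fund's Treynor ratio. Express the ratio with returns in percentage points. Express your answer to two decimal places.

β = Cov / Var = 0.0182 / 0.0283 = 0.6431
Treynor = (Rp − Rf) / β = (13.6% − 1.0%) / 0.6431 = 12.60 / 0.6431 = 19.5926

19.59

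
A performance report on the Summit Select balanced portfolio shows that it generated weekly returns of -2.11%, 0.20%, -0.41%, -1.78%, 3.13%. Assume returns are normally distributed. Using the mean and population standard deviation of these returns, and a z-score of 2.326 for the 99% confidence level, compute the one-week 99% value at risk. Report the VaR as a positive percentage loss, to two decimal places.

r̄ = (-2.11 + 0.2 − 0.41 − 1.78 + 3.13) / 5 = -0.970 / 5 = -0.1940%
Σ(r − r̄)² = (-2.11 − (-0.1940))² + (0.2 − (-0.1940))² + (-0.41 − (-0.1940))² + … = 17.4373
population σ = √(17.4373 / 5) = √3.4875 = 1.8675%
VaR = −(r̄ − z·σ) = −(-0.1940 − 2.326 × 1.8675) = −(-4.5378) = 4.5378%

4.54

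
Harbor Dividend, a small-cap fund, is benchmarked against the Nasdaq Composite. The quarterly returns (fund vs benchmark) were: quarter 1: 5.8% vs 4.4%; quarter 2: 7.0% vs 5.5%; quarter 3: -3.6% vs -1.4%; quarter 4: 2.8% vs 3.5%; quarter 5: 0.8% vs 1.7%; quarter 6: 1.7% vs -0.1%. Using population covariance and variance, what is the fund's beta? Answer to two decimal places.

1.31

r̄p = 2.4167%,  r̄m = 2.2667%
Cov = Σ(rp − r̄p)(rm − r̄m) / 6 = 7.8639
Var(rm) = Σ(rm − r̄m)² / 6 = 5.9822
β = Cov / Var = 7.8639 / 5.9822 = 1.3145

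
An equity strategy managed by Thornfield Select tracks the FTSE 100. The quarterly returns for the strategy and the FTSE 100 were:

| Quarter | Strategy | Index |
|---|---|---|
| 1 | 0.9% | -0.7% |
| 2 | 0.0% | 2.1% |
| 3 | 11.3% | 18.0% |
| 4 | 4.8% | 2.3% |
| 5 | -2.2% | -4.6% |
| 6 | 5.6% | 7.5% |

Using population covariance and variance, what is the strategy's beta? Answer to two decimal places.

0.59

r̄p = 3.4000%,  r̄m = 4.1000%
Cov = Σ(rp − r̄p)(rm − r̄m) / 6 = 30.3817
Var(rm) = Σ(rm − r̄m)² / 6 = 51.7900
β = Cov / Var = 30.3817 / 51.7900 = 0.5866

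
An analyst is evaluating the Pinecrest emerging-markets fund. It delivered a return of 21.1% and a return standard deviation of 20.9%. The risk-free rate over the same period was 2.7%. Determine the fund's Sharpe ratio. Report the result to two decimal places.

0.88

Sharpe = (Rp − Rf) / σp = (21.1% − 2.7%) / 20.9% = 18.40% / 20.9% = 0.8804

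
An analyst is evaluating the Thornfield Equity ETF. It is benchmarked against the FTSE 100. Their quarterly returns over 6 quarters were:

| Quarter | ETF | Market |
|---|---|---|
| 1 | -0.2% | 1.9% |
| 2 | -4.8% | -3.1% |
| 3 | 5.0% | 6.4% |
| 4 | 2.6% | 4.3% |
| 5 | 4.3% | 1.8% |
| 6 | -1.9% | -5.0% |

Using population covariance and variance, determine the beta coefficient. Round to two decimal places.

0.74

r̄p = 0.8333%,  r̄m = 1.0500%
Cov = Σ(rp − r̄p)(rm − r̄m) / 6 = 11.6117
Var(rm) = Σ(rm − r̄m)² / 6 = 15.7158
β = Cov / Var = 11.6117 / 15.7158 = 0.7389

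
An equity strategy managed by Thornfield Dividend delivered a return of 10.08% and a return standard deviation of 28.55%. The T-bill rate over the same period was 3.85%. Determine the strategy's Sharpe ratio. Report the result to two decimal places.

Sharpe = (Rp − Rf) / σp = (10.08% − 3.85%) / 28.55% = 6.23% / 28.55% = 0.2182

0.22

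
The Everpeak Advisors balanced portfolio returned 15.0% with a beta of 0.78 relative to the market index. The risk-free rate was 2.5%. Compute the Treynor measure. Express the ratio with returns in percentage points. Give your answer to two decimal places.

16.03

Treynor = (Rp − Rf) / β = (15.0% − 2.5%) / 0.78 = 12.50 / 0.78 = 16.0256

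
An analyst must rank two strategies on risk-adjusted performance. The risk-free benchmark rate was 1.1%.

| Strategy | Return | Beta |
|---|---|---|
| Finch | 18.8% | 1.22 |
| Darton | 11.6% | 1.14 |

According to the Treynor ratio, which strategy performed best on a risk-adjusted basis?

Finch: Treynor = (18.8% − 1.1%) / 1.22 = 14.508
Darton: Treynor = (11.6% − 1.1%) / 1.14 = 9.211
Highest: Finch (14.508).

Finch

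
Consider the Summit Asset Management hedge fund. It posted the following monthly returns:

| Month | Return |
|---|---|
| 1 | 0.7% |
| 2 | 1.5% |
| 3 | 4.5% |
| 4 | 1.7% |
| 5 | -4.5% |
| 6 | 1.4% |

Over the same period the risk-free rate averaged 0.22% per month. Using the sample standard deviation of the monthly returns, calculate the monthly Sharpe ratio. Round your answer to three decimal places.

0.225

r̄ = (0.7 + 1.5 + 4.5 + 1.7 − 4.5 + 1.4) / 6 = 5.30 / 6 = 0.8833%
Σ(r − r̄)² = (0.7 − 0.8833)² + (1.5 − 0.8833)² + (4.5 − 0.8833)² + … = 43.4083
sample σ = √(43.4083 / 5) = √8.6817 = 2.9465%
Sharpe = (r̄ − rf) / σ = (0.8833 − 0.22) / 2.9465 = 0.6633 / 2.9465 = 0.2251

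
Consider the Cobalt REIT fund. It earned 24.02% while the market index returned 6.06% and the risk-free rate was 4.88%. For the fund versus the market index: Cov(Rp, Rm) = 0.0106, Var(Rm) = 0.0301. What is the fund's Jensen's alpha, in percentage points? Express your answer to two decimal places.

β = Cov / Var = 0.0106 / 0.0301 = 0.3522
E[R] = Rf + β(Rm − Rf) = 4.88% + 0.3522 × (6.06% − 4.88%) = 5.2956%
α = Rp − E[R] = 24.02% − 5.2956% = 18.7244

18.72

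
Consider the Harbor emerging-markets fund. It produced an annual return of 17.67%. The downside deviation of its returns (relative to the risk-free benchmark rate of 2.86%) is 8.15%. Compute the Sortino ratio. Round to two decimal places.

Sortino = (Rp − Rf) / σd = (17.67% − 2.86%) / 8.15% = 14.81% / 8.15% = 1.8172

1.82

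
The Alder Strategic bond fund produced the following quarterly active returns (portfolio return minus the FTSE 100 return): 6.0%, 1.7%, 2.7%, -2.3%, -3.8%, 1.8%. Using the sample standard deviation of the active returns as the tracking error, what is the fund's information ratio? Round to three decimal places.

0.287

r̄ = (6 + 1.7 + 2.7 − 2.3 − 3.8 + 1.8) / 6 = 1.0167%
Σ(r − r̄)² = 62.9483; sample σ = √(62.9483/5) = 3.5482%
IR = r̄ / tracking error = 1.0167 / 3.5482 = 0.2865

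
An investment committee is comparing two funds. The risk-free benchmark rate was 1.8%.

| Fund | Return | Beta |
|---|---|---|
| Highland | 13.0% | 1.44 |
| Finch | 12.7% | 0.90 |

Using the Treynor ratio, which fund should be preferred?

Highland: Treynor = (13.0% − 1.8%) / 1.44 = 7.778
Finch: Treynor = (12.7% − 1.8%) / 0.90 = 12.111
Highest: Finch (12.111).

Finch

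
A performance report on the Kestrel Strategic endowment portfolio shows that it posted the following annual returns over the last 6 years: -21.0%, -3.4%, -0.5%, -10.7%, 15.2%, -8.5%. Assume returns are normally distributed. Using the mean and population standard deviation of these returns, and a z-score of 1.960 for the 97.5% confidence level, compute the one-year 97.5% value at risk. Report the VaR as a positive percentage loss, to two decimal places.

μ = (-21 − 3.4 − 0.5 − 10.7 + 15.2 − 8.5) / 6 = -28.90 / 6 = -4.8167%
Population σ = √[Σ(r − μ)² / 6] = √[731.3883 / 6] = √121.8981 = 11.0407%
VaR = −(μ − z·σ) = −(-4.8167 − 1.960 × 11.0407) = −(-26.4565) = 26.4565%

26.46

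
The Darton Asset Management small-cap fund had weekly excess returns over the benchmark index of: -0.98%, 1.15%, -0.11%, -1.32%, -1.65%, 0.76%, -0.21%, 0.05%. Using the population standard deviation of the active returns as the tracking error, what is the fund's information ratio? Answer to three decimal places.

Mean return r̄ = -2.310 / 8 = -0.2888%
Σ(r − r̄)² = (-0.98 − (-0.2888))² + (1.15 − (-0.2888))² + (-0.11 − (-0.2888))² + … = 6.7171
population σ = √(6.7171 / 8) = √0.8396 = 0.9163%
IR = r̄ / tracking error = -0.2888 / 0.9163 = -0.3152

-0.315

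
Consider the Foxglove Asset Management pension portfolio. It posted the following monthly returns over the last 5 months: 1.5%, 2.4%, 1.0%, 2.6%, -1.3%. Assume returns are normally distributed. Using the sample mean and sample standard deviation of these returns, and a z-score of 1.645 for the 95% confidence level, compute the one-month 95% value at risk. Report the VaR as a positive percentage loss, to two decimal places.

1.33

r̄ = (1.5 + 2.4 + 1 + 2.6 − 1.3) / 5 = 6.20 / 5 = 1.2400%
Σ(r − r̄)² = (1.5 − 1.2400)² + (2.4 − 1.2400)² + … = 9.7720
σ = √[9.7720 / 4] = 1.5630%
VaR = −(r̄ − z·σ) = −(1.2400 − 1.645 × 1.5630) = −(-1.3311) = 1.3311%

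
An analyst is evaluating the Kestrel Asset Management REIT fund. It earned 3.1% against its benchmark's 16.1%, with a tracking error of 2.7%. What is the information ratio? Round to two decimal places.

-4.81

IR = (Rp − Rb) / TE = (3.1% − 16.1%) / 2.7% = -13.00% / 2.7% = -4.8148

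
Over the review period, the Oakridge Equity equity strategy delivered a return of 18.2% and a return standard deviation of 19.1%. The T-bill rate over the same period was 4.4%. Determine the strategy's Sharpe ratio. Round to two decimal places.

Sharpe = (Rp − Rf) / σp = (18.2% − 4.4%) / 19.1% = 13.80% / 19.1% = 0.7225

0.72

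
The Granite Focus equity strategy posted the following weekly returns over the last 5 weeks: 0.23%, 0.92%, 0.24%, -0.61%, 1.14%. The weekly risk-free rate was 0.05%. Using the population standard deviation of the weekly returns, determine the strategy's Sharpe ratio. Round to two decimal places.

μ = (0.23 + 0.92 + 0.24 − 0.61 + 1.14) / 5 = 0.3840%
Population std dev = √[1.8913 / 5] = 0.6150%
Sharpe = (μ − rf) / σ = (0.3840 − 0.05) / 0.6150 = 0.3340 / 0.6150 = 0.5431

0.54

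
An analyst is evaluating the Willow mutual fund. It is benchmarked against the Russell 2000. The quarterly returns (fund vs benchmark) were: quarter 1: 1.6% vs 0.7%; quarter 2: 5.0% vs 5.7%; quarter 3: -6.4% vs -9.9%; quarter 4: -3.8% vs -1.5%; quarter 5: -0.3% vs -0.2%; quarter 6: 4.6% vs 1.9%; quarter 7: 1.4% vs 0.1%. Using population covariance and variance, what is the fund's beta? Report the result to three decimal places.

r̄p = 0.3000%,  r̄m = -0.4571%
Cov = Σ(rp − r̄p)(rm − r̄m) / 7 = 15.5114
Var(rm) = Σ(rm − r̄m)² / 7 = 19.3482
β = Cov / Var = 15.5114 / 19.3482 = 0.8017

0.802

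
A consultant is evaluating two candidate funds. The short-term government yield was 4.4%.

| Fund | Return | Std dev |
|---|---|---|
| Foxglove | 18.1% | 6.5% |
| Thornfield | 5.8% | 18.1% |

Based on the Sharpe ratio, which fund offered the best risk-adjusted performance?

Foxglove: Sharpe ratio = (18.1% − 4.4%) / 6.5% = 2.108
Thornfield: Sharpe ratio = (5.8% − 4.4%) / 18.1% = 0.077
Highest: Foxglove (2.108).

Foxglove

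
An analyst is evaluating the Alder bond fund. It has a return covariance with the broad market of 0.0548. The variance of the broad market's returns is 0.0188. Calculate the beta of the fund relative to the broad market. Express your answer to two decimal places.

2.91

β = Cov(Rp, Rm) / Var(Rm) = 0.0548 / 0.0188 = 2.9149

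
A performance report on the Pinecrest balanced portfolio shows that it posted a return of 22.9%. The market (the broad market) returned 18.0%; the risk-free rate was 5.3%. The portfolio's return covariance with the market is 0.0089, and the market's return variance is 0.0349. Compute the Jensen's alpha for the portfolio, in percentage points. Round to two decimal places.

β = Cov / Var = 0.0089 / 0.0349 = 0.2550
E[R] = Rf + β(Rm − Rf) = 5.3% + 0.2550 × (18.0% − 5.3%) = 8.5385%
α = Rp − E[R] = 22.9% − 8.5385% = 14.3615

14.36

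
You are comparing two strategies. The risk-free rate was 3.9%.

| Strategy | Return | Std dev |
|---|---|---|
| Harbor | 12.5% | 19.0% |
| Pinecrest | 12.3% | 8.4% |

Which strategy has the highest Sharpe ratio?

Harbor: Sharpe ratio = (12.5% − 3.9%) / 19.0% = 0.453
Pinecrest: Sharpe ratio = (12.3% − 3.9%) / 8.4% = 1.000
Highest: Pinecrest (1.000).

Pinecrest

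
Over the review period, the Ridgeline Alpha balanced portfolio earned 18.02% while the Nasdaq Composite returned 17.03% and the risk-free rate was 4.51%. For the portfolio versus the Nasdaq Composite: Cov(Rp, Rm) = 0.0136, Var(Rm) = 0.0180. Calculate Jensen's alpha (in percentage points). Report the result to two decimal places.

β = Cov / Var = 0.0136 / 0.0180 = 0.7556
E[R] = Rf + β(Rm − Rf) = 4.51% + 0.7556 × (17.03% − 4.51%) = 13.9701%
α = Rp − E[R] = 18.02% − 13.9701% = 4.0499

4.05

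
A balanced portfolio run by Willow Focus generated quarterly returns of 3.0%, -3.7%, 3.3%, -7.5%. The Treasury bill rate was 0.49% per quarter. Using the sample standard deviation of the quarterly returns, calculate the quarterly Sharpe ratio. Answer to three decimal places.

r̄ = (3 − 3.7 + 3.3 − 7.5) / 4 = -1.2250%
Σ(r − r̄)² = 83.8275; sample σ = √(83.8275/3) = 5.2861%
Sharpe = (r̄ − rf) / σ = (-1.2250 − 0.49) / 5.2861 = -1.7150 / 5.2861 = -0.3244

-0.324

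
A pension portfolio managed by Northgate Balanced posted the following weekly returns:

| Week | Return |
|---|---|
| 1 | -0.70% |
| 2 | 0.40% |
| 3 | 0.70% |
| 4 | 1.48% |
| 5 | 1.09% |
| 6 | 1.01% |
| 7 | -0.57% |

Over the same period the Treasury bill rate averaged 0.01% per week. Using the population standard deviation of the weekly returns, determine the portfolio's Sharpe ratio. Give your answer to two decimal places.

Mean return r̄ = 3.410 / 7 = 0.4871%
Σ(r − r̄)² = (-0.7 − 0.4871)² + (0.4 − 0.4871)² + … = 4.2023
σ = √[4.2023 / 7] = 0.7748%
Sharpe = (r̄ − rf) / σ = (0.4871 − 0.01) / 0.7748 = 0.4771 / 0.7748 = 0.6158

0.62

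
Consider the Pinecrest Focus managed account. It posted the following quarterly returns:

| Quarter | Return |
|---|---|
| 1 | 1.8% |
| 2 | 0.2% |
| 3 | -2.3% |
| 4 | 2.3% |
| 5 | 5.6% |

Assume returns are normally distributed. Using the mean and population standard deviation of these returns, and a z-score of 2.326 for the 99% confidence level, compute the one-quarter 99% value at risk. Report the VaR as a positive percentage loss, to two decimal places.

r̄ = (1.8 + 0.2 − 2.3 + 2.3 + 5.6) / 5 = 1.5200%
Σ(r − r̄)² = 33.6680; population σ = √(33.6680/5) = 2.5949%
VaR = −(r̄ − z·σ) = −(1.5200 − 2.326 × 2.5949) = −(-4.5157) = 4.5157%

4.52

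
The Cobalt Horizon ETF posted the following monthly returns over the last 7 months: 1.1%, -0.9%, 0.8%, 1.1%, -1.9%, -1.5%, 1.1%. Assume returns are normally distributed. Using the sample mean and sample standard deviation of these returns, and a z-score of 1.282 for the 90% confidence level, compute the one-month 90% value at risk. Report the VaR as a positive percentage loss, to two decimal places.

Mean return r̄ = -0.20 / 7 = -0.0286%
Sample std dev = √[10.9343 / 6] = 1.3500%
VaR = −(r̄ − z·σ) = −(-0.0286 − 1.282 × 1.3500) = −(-1.7593) = 1.7593%

1.76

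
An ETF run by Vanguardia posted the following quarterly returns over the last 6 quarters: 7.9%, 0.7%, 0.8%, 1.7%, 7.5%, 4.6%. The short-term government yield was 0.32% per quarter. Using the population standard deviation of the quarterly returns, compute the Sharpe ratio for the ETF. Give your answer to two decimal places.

1.18

Mean return μ = 23.20 / 6 = 3.8667%
Σ(r − μ)² = (7.9 − 3.8667)² + (0.7 − 3.8667)² + … = 54.1333
population σ = √(54.1333 / 6) = √9.0222 = 3.0037%
Sharpe = (μ − rf) / σ = (3.8667 − 0.32) / 3.0037 = 3.5467 / 3.0037 = 1.1808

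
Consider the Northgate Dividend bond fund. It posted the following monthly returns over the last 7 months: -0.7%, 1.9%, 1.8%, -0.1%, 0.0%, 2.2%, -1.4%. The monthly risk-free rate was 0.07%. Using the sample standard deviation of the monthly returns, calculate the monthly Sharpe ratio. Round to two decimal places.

0.32

Mean return r̄ = 3.70 / 7 = 0.5286%
Sample σ = √[Σ(r − r̄)² / 6] = √[12.1943 / 6] = √2.0324 = 1.4256%
Sharpe = (r̄ − rf) / σ = (0.5286 − 0.07) / 1.4256 = 0.4586 / 1.4256 = 0.3217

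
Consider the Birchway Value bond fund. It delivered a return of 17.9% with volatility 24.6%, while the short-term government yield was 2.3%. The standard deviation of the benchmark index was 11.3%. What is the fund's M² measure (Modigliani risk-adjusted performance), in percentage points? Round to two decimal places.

9.47

Sharpe = (Rp − Rf) / σp = (17.9% − 2.3%) / 24.6% = 0.6341
M² = Rf + Sharpe × σm = 2.3% + 0.6341 × 11.3% = 9.4653%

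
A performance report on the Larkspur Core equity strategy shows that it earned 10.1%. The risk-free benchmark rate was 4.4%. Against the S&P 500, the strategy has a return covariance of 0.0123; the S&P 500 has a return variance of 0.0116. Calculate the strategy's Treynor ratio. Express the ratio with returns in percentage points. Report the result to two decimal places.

β = Cov / Var = 0.0123 / 0.0116 = 1.0603
Treynor = (Rp − Rf) / β = (10.1% − 4.4%) / 1.0603 = 5.70 / 1.0603 = 5.3758

5.38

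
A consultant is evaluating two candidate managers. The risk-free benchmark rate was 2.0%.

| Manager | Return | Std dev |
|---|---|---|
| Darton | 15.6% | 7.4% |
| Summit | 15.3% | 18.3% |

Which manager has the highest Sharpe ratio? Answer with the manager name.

Darton

Darton: Sharpe ratio = (15.6% − 2.0%) / 7.4% = 1.838
Summit: Sharpe ratio = (15.3% − 2.0%) / 18.3% = 0.727
Highest: Darton (1.838).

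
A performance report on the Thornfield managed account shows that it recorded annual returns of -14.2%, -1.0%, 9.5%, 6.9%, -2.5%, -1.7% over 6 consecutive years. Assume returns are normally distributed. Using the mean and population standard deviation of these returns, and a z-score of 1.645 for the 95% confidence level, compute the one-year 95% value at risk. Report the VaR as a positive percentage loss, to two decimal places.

13.03

Mean return r̄ = -3.00 / 6 = -0.5000%
Population σ = √[Σ(r − r̄)² / 6] = √[348.1400 / 6] = √58.0233 = 7.6173%
VaR = −(r̄ − z·σ) = −(-0.5000 − 1.645 × 7.6173) = −(-13.0305) = 13.0305%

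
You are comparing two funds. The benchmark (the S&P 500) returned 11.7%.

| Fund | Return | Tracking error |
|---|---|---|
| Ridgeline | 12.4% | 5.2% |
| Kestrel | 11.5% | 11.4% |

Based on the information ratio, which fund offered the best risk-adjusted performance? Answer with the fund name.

Ridgeline

Ridgeline: IR = (12.4% − 11.7%) / 5.2% = 0.135
Kestrel: IR = (11.5% − 11.7%) / 11.4% = -0.018
Highest: Ridgeline (0.135).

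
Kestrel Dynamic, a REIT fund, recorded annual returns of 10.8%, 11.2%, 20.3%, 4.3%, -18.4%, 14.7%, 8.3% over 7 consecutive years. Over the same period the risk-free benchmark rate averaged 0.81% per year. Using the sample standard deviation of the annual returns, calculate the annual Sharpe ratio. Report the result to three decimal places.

0.525

Mean return μ = 51.20 / 7 = 7.3143%
Σ(r − μ)² = (10.8 − 7.3143)² + (11.2 − 7.3143)² + … = 921.7086
σ = √[921.7086 / 6] = 12.3943%
Sharpe = (μ − rf) / σ = (7.3143 − 0.81) / 12.3943 = 6.5043 / 12.3943 = 0.5248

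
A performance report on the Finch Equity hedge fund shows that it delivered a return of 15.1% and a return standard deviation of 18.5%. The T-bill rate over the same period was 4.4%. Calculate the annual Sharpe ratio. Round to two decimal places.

0.58

Sharpe = (Rp − Rf) / σp = (15.1% − 4.4%) / 18.5% = 10.70% / 18.5% = 0.5784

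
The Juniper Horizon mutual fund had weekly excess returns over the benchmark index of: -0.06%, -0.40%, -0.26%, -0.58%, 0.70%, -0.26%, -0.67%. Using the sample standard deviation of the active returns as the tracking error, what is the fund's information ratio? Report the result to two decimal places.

Mean return μ = -1.530 / 7 = -0.2186%
Sample σ = √[Σ(r − μ)² / 6] = √[1.2397 / 6] = √0.2066 = 0.4545%
IR = μ / tracking error = -0.2186 / 0.4545 = -0.4810

-0.48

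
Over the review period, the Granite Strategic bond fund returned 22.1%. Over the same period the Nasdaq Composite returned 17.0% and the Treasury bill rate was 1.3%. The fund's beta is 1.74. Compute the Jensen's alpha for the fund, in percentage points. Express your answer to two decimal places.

CAPM expected return = Rf + β(Rm − Rf) = 1.3% + 1.74 × (17.0% − 1.3%) = 1.3 + 1.74 × 15.70 = 28.6180%
Jensen's α = Rp − E[R] = 22.1% − 28.6180% = -6.5180

-6.52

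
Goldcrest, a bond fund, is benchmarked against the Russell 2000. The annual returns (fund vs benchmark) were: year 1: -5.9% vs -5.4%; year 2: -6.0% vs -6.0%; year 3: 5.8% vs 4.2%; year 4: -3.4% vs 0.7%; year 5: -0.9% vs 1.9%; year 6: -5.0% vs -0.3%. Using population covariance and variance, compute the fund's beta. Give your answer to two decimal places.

r̄p = -2.5667%,  r̄m = -0.8167%
Cov = Σ(rp − r̄p)(rm − r̄m) / 6 = 12.8422
Var(rm) = Σ(rm − r̄m)² / 6 = 13.8314
β = Cov / Var = 12.8422 / 13.8314 = 0.9285

0.93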